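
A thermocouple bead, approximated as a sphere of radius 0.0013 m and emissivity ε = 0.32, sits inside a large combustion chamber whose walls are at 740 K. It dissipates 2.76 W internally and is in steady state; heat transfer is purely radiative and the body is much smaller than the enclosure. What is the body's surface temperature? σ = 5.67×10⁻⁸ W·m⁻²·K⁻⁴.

For a small grey body in a large enclosure, net radiated power = εσA(T⁴ − T_w⁴).
Steady state: P = εσA(T⁴ − T_w⁴) with A = 4πr² = 2.124×10⁻⁵ m².
T⁴ = P/(εσA) + T_w⁴ = 2.76/(0.32·5.67×10⁻⁸·2.124×10⁻⁵) + (740)⁴
    = 7.163×10¹² + 2.999×10¹¹ = 7.463×10¹² K⁴.

T ≈ 1650 K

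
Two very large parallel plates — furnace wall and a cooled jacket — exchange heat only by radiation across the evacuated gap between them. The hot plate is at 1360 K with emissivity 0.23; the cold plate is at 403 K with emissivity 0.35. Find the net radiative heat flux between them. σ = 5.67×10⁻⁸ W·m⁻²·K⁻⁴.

q ≈ 31000 W/m²

For two infinite grey parallel plates, q = σ(T₁⁴ − T₂⁴)/(1/ε₁ + 1/ε₂ − 1).
T₁⁴ − T₂⁴ = 3.421×10¹² − 2.638×10¹⁰ = 3.395×10¹² K⁴.
1/ε₁ + 1/ε₂ − 1 = 4.348 + 2.857 − 1 = 6.205.
q = 5.67×10⁻⁸ × 3.395×10¹² / 6.205.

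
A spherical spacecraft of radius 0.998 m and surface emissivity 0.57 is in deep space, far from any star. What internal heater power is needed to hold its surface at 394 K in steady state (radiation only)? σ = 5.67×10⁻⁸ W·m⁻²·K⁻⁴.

P ≈ 9750 W

P = εσ·4πr²·T⁴.
4πr² = 12.52 m²; T⁴ = 2.410×10¹⁰ K⁴.
P = 0.57·5.67×10⁻⁸·12.52·2.410×10¹⁰.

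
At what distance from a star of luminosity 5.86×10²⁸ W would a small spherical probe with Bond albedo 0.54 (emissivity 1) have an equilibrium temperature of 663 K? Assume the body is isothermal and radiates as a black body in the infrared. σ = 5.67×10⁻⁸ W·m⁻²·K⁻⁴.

For an isothermal black-emitting sphere, (1−a)S·πr² = σ·4πr²·T⁴ ⇒ S = 4σT⁴/(1−a).
S = 4·5.67×10⁻⁸·(663)⁴/0.460 = 95270 W/m².
Flux falls as S = L/(4πd²), so d = √(L/(4πS)) = √(5.86×10²⁸/(4π·95270)).

d ≈ 2.21×10¹¹ m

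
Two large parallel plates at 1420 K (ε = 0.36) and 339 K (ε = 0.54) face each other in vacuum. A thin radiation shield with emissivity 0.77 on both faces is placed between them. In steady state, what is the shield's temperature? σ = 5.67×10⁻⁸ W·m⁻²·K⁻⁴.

In steady state the net flux on the hot side equals that on the cold side.
σ(T₁⁴−T_s⁴)/D₁ = σ(T_s⁴−T₂⁴)/D₂, with D₁ = 1/ε₁+1/ε_s−1 = 3.076, D₂ = 1/ε_s+1/ε₂−1 = 2.151.
Solve for T_s⁴: T_s⁴ = (D₂·T₁⁴ + D₁·T₂⁴)/(D₁+D₂) = 1.681×10¹² K⁴.

T_s ≈ 1140 K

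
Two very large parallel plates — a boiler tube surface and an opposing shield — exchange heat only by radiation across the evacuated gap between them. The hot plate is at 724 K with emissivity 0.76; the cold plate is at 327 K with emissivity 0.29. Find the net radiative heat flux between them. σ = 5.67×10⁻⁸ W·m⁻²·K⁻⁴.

For two infinite grey parallel plates, q = σ(T₁⁴ − T₂⁴)/(1/ε₁ + 1/ε₂ − 1).
T₁⁴ − T₂⁴ = 2.748×10¹¹ − 1.143×10¹⁰ = 2.633×10¹¹ K⁴.
1/ε₁ + 1/ε₂ − 1 = 1.316 + 3.448 − 1 = 3.764.
q = 5.67×10⁻⁸ × 2.633×10¹¹ / 3.764.

q ≈ 3970 W/m²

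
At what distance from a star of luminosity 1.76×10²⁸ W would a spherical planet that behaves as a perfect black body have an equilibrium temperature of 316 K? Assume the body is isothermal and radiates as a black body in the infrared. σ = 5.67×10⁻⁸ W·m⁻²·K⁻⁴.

d ≈ 7.87×10¹¹ m

For an isothermal black-emitting sphere, (1−a)S·πr² = σ·4πr²·T⁴ ⇒ S = 4σT⁴/(1−a).
S = 4·5.67×10⁻⁸·(316)⁴/1.00 = 2261 W/m².
Flux falls as S = L/(4πd²), so d = √(L/(4πS)) = √(1.76×10²⁸/(4π·2261)).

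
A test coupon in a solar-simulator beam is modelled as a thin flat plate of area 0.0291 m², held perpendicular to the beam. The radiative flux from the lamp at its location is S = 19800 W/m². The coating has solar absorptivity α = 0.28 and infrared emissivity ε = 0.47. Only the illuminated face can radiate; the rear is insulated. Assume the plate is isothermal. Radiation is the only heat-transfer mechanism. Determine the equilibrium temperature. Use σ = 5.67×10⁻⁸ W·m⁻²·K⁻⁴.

T ≈ 675 K

At equilibrium, absorbed power = emitted power.
Absorbing cross-section = A = 0.02910 m²; emitting surface = A = 0.02910 m² (ratio 1).
αS·A_cross = εσ·A_surf·T⁴  ⇒  T⁴ = αS/(ε·1σ).
T⁴ = 0.280·19800/(0.47·1·5.67×10⁻⁸) = 2.080×10¹¹ K⁴.
T = (2.080×10¹¹)^(1/4).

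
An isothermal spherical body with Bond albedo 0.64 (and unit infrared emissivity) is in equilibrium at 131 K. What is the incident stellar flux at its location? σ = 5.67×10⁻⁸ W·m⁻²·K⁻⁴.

(1−a)S·πr² = σ·4πr²·T⁴ ⇒ S = 4σT⁴/(1−a).
S = 4·5.67×10⁻⁸·2.945×10⁸/0.360.

S ≈ 186 W/m²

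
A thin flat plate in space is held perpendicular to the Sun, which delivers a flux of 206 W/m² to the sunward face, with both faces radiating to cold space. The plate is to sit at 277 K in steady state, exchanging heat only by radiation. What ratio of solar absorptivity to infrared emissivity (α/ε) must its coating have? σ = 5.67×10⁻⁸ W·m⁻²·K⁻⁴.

Balance: αS·A = εσ·2A·T⁴ ⇒ α/ε = 2σT⁴/S.
α/ε = 2·5.67×10⁻⁸·(277)⁴/206 = 2·5.67×10⁻⁸·5.887×10⁹/206.

α/ε ≈ 3.24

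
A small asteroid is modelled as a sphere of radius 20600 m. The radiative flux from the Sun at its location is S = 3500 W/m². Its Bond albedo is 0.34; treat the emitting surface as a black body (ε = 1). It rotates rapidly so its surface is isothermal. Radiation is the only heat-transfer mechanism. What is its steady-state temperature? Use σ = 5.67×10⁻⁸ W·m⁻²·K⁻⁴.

At equilibrium, absorbed power = emitted power.
Absorbing cross-section = πr² = 1.333×10⁹ m²; emitting surface = 4πr² = 5.333×10⁹ m² (ratio 4).
(1−a)S·A_cross = εσ·A_surf·T⁴  ⇒  T⁴ = (1−a)S/(4σ).
T⁴ = 0.660·3500/(4·5.67×10⁻⁸) = 1.019×10¹⁰ K⁴.
T = (1.019×10¹⁰)^(1/4).

T ≈ 318 K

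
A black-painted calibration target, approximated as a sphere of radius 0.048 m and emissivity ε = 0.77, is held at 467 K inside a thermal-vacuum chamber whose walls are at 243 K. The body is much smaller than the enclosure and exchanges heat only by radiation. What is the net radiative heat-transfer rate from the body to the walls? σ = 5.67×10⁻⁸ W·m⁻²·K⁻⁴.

For a small grey body in a large enclosure: P_net = εσA(T_body⁴ − T_wall⁴).
A = 4πr² = 0.02895 m²; T_body⁴ − T_wall⁴ = 4.756×10¹⁰ − 3.487×10⁹ = 4.408×10¹⁰ K⁴.
|P_net| = 0.77·5.67×10⁻⁸·0.02895·4.408×10¹⁰.

P_net ≈ 55.7 W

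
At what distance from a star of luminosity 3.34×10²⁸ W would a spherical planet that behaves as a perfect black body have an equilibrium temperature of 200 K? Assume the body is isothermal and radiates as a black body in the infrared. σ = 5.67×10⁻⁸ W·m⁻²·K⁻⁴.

d ≈ 2.71×10¹² m

For an isothermal black-emitting sphere, (1−a)S·πr² = σ·4πr²·T⁴ ⇒ S = 4σT⁴/(1−a).
S = 4·5.67×10⁻⁸·(200)⁴/1.00 = 362.9 W/m².
Flux falls as S = L/(4πd²), so d = √(L/(4πS)) = √(3.34×10²⁸/(4π·362.9)).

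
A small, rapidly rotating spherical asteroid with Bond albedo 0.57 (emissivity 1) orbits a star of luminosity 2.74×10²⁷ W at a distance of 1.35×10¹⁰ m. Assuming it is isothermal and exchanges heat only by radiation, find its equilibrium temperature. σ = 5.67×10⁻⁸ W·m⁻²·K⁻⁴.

First find the stellar flux at distance d: S = L/(4πd²) = 2.74×10²⁷/(4π·(1.35×10¹⁰)²) = 1.196×10⁶ W/m².
For an isothermal sphere, absorbed (1−a)S·πr² = emitted σ·4πr²·T⁴, so T⁴ = (1−a)S/(4σ).
T⁴ = 0.430·1.196×10⁶/(4·5.67×10⁻⁸) = 2.268×10¹² K⁴.

T ≈ 1230 K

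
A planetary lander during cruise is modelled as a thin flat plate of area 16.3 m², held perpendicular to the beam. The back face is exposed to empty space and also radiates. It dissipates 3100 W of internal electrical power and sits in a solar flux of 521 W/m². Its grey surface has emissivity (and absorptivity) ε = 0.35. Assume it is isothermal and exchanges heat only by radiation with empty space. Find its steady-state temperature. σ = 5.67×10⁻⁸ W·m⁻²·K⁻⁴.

At steady state, absorbed solar power + internal power = radiated power.
Absorbed: α·S·A_cross = 0.35·521·16.30 = 2972 W (cross-section A).
Total input = 2972 + 3100 = 6072 W.
Radiated: εσ·A_surf·T⁴ with A_surf = 2A = 32.60 m².
T⁴ = 6072/(0.35·5.67×10⁻⁸·32.60) = 9.386×10⁹ K⁴.

T ≈ 311 K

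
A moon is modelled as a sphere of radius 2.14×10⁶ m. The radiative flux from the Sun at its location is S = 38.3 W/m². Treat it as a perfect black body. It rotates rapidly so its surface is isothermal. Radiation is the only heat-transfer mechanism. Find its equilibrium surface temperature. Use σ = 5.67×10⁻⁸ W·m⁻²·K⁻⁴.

At equilibrium, absorbed power = emitted power.
Absorbing cross-section = πr² = 1.439×10¹³ m²; emitting surface = 4πr² = 5.755×10¹³ m² (ratio 4).
S·A_cross = εσ·A_surf·T⁴  ⇒  T⁴ = S/(4σ).
T⁴ = 1.00·38.3/(4·5.67×10⁻⁸) = 1.689×10⁸ K⁴.
T = (1.689×10⁸)^(1/4).

T ≈ 114 K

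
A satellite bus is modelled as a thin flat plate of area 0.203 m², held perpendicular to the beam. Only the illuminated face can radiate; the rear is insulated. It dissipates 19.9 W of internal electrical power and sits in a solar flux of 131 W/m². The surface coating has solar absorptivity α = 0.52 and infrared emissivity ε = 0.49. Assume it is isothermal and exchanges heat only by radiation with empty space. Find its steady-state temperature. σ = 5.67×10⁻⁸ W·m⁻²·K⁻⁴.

At steady state, absorbed solar power + internal power = radiated power.
Absorbed: α·S·A_cross = 0.52·131·0.2030 = 13.83 W (cross-section A).
Total input = 13.83 + 19.9 = 33.73 W.
Radiated: εσ·A_surf·T⁴ with A_surf = A = 0.2030 m².
T⁴ = 33.73/(0.49·5.67×10⁻⁸·0.2030) = 5.980×10⁹ K⁴.

T ≈ 278 K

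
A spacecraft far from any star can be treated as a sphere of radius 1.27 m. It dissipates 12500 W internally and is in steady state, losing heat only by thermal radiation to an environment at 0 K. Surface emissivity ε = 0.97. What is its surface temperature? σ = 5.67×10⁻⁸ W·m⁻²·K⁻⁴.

Steady state: internal power = radiated power, P = εσA T⁴.
Radiating area A = 4πr² = 20.27 m².
T⁴ = P/(εσA) = 12500/(0.97·5.67×10⁻⁸·20.27) = 1.121×10¹⁰ K⁴.
T = (1.121×10¹⁰)^(1/4).

T ≈ 325 K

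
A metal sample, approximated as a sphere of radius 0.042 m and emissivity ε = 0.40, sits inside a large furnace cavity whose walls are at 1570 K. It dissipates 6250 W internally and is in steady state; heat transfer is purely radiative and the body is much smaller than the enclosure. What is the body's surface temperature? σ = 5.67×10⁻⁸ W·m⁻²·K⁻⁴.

T ≈ 2070 K

For a small grey body in a large enclosure, net radiated power = εσA(T⁴ − T_w⁴).
Steady state: P = εσA(T⁴ − T_w⁴) with A = 4πr² = 0.02217 m².
T⁴ = P/(εσA) + T_w⁴ = 6250/(0.40·5.67×10⁻⁸·0.02217) + (1570)⁴
    = 1.243×10¹³ + 6.076×10¹² = 1.851×10¹³ K⁴.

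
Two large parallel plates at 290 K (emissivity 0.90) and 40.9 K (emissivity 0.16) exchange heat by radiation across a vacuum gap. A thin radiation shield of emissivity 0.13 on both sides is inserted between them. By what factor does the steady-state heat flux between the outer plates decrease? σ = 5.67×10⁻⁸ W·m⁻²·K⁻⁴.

Without shield: q₀ = σΔ(T⁴)/(1/ε₁+1/ε₂−1) with denominator 6.361.
With shield the two gaps are in series; the resistances add: (1/ε₁+1/ε_s−1)+(1/ε_s+1/ε₂−1) = 7.803+12.94 = 20.75.
Heat-flux ratio q₀/q = 20.75/6.361.

factor ≈ 3.26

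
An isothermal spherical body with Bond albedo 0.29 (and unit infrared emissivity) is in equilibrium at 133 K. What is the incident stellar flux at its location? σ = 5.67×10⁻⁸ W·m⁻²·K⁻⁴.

(1−a)S·πr² = σ·4πr²·T⁴ ⇒ S = 4σT⁴/(1−a).
S = 4·5.67×10⁻⁸·3.129×10⁸/0.710.

S ≈ 100 W/m²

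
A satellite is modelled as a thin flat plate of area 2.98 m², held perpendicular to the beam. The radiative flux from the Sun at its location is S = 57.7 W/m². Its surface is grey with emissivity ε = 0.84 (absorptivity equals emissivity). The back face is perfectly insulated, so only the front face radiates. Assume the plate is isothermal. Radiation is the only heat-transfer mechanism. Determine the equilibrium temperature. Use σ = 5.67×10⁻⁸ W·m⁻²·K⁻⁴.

T ≈ 179 K

At equilibrium, absorbed power = emitted power.
Absorbing cross-section = A = 2.980 m²; emitting surface = A = 2.980 m² (ratio 1).
εS·A_cross = εσ·A_surf·T⁴  ⇒  T⁴ = S/(1σ)   (ε cancels).
T⁴ = 57.7/(1·5.67×10⁻⁸) = 1.018×10⁹ K⁴.
T = (1.018×10⁹)^(1/4).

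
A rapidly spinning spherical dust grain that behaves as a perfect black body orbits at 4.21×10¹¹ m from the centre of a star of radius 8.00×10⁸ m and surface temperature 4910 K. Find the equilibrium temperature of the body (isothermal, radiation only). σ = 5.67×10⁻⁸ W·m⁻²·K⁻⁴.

The star's surface emits σT_*⁴; at distance d the flux is S = σT_*⁴(R_*/d)².
S = 5.67×10⁻⁸·(4910)⁴·(8.00×10⁸/4.21×10¹¹)² = 119.0 W/m².
For an isothermal sphere T⁴ = (1−a)S/(4σ) = 5.247×10⁸ K⁴.

T ≈ 151 K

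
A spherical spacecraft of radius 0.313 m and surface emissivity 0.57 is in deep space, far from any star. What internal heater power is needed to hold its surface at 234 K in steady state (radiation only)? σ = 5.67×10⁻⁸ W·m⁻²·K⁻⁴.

P = εσ·4πr²·T⁴.
4πr² = 1.231 m²; T⁴ = 2.998×10⁹ K⁴.
P = 0.57·5.67×10⁻⁸·1.231·2.998×10⁹.

P ≈ 119 W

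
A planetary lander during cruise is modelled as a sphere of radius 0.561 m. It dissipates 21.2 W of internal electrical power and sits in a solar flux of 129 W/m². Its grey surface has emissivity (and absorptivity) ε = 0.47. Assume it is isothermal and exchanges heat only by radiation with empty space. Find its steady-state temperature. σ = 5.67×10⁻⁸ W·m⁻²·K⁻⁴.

T ≈ 167 K

At steady state, absorbed solar power + internal power = radiated power.
Absorbed: α·S·A_cross = 0.47·129·0.9887 = 59.95 W (cross-section πr²).
Total input = 59.95 + 21.2 = 81.15 W.
Radiated: εσ·A_surf·T⁴ with A_surf = 4πr² = 3.955 m².
T⁴ = 81.15/(0.47·5.67×10⁻⁸·3.955) = 7.699×10⁸ K⁴.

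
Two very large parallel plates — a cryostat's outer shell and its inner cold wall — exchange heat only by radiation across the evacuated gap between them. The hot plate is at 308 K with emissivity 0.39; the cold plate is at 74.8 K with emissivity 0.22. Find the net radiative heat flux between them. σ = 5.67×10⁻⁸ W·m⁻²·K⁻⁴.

For two infinite grey parallel plates, q = σ(T₁⁴ − T₂⁴)/(1/ε₁ + 1/ε₂ − 1).
T₁⁴ − T₂⁴ = 8.999×10⁹ − 3.130×10⁷ = 8.968×10⁹ K⁴.
1/ε₁ + 1/ε₂ − 1 = 2.564 + 4.545 − 1 = 6.110.
q = 5.67×10⁻⁸ × 8.968×10⁹ / 6.110.

q ≈ 83.2 W/m²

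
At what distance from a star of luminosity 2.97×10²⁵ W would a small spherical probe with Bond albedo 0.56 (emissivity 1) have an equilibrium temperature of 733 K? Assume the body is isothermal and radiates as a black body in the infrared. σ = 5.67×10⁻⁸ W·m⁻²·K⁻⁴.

For an isothermal black-emitting sphere, (1−a)S·πr² = σ·4πr²·T⁴ ⇒ S = 4σT⁴/(1−a).
S = 4·5.67×10⁻⁸·(733)⁴/0.440 = 1.488×10⁵ W/m².
Flux falls as S = L/(4πd²), so d = √(L/(4πS)) = √(2.97×10²⁵/(4π·1.488×10⁵)).

d ≈ 3.99×10⁹ m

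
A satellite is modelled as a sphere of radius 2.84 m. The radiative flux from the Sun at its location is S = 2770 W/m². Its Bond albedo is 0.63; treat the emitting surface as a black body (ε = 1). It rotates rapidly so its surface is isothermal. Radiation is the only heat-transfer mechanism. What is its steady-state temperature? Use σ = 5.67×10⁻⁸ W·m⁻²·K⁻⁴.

T ≈ 259 K

At equilibrium, absorbed power = emitted power.
Absorbing cross-section = πr² = 25.34 m²; emitting surface = 4πr² = 101.4 m² (ratio 4).
(1−a)S·A_cross = εσ·A_surf·T⁴  ⇒  T⁴ = (1−a)S/(4σ).
T⁴ = 0.370·2770/(4·5.67×10⁻⁸) = 4.519×10⁹ K⁴.
T = (4.519×10⁹)^(1/4).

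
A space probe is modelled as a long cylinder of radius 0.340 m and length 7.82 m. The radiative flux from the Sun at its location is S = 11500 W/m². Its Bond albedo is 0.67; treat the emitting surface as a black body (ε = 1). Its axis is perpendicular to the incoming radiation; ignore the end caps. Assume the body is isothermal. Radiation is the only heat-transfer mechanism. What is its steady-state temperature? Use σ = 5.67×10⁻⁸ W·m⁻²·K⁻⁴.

T ≈ 382 K

At equilibrium, absorbed power = emitted power.
Absorbing cross-section = 2rL = 5.318 m²; emitting surface = 2πrL = 16.71 m² (ratio π).
(1−a)S·A_cross = εσ·A_surf·T⁴  ⇒  T⁴ = (1−a)S/(πσ).
T⁴ = 0.330·11500/(π·5.67×10⁻⁸) = 2.130×10¹⁰ K⁴.
T = (2.130×10¹⁰)^(1/4).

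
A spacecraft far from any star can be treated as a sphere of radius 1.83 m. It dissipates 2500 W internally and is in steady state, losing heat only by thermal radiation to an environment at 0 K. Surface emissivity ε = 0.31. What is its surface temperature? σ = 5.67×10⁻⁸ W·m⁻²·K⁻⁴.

Steady state: internal power = radiated power, P = εσA T⁴.
Radiating area A = 4πr² = 42.08 m².
T⁴ = P/(εσA) = 2500/(0.31·5.67×10⁻⁸·42.08) = 3.380×10⁹ K⁴.
T = (3.380×10⁹)^(1/4).

T ≈ 241 K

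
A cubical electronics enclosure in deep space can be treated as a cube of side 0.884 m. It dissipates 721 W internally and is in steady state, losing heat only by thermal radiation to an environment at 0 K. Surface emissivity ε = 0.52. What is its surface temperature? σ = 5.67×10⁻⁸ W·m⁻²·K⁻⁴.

T ≈ 269 K

Steady state: internal power = radiated power, P = εσA T⁴.
Radiating area A = 6L² = 4.689 m².
T⁴ = P/(εσA) = 721/(0.52·5.67×10⁻⁸·4.689) = 5.215×10⁹ K⁴.
T = (5.215×10⁹)^(1/4).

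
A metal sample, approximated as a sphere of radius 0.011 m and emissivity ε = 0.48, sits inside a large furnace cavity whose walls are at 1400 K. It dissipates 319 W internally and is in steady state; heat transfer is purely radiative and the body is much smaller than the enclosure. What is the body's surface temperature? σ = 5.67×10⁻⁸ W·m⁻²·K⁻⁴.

For a small grey body in a large enclosure, net radiated power = εσA(T⁴ − T_w⁴).
Steady state: P = εσA(T⁴ − T_w⁴) with A = 4πr² = 0.001521 m².
T⁴ = P/(εσA) + T_w⁴ = 319/(0.48·5.67×10⁻⁸·0.001521) + (1400)⁴
    = 7.709×10¹² + 3.842×10¹² = 1.155×10¹³ K⁴.

T ≈ 1840 K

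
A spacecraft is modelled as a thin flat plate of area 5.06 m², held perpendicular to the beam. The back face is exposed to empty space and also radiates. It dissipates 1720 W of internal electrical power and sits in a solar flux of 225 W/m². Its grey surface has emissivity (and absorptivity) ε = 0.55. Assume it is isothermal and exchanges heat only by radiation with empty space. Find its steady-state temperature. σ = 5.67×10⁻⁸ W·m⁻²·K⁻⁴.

At steady state, absorbed solar power + internal power = radiated power.
Absorbed: α·S·A_cross = 0.55·225·5.060 = 626.2 W (cross-section A).
Total input = 626.2 + 1720 = 2346 W.
Radiated: εσ·A_surf·T⁴ with A_surf = 2A = 10.12 m².
T⁴ = 2346/(0.55·5.67×10⁻⁸·10.12) = 7.434×10⁹ K⁴.

T ≈ 294 K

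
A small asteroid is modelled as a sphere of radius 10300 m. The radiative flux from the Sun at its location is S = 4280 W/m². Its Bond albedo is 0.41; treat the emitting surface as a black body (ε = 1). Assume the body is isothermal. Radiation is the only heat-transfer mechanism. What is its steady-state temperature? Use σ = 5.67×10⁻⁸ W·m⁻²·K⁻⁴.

T ≈ 325 K

At equilibrium, absorbed power = emitted power.
Absorbing cross-section = πr² = 3.333×10⁸ m²; emitting surface = 4πr² = 1.333×10⁹ m² (ratio 4).
(1−a)S·A_cross = εσ·A_surf·T⁴  ⇒  T⁴ = (1−a)S/(4σ).
T⁴ = 0.590·4280/(4·5.67×10⁻⁸) = 1.113×10¹⁰ K⁴.
T = (1.113×10¹⁰)^(1/4).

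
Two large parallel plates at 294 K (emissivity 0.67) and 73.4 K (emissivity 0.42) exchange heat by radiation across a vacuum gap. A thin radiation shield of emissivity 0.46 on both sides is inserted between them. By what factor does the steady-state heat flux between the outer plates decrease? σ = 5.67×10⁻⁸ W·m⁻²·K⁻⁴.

Without shield: q₀ = σΔ(T⁴)/(1/ε₁+1/ε₂−1) with denominator 2.873.
With shield the two gaps are in series; the resistances add: (1/ε₁+1/ε_s−1)+(1/ε_s+1/ε₂−1) = 2.666+3.555 = 6.221.
Heat-flux ratio q₀/q = 6.221/2.873.

factor ≈ 2.17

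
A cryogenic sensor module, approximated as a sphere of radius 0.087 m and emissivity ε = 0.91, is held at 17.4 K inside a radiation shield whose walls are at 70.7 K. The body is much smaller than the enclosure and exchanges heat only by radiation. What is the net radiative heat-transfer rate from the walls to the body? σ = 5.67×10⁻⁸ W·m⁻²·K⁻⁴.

P_net ≈ 0.122 W

For a small grey body in a large enclosure: P_net = εσA(T_body⁴ − T_wall⁴).
A = 4πr² = 0.09511 m²; T_body⁴ − T_wall⁴ = 91660 − 2.498×10⁷ = -2.489×10⁷ K⁴.
|P_net| = 0.91·5.67×10⁻⁸·0.09511·2.489×10⁷.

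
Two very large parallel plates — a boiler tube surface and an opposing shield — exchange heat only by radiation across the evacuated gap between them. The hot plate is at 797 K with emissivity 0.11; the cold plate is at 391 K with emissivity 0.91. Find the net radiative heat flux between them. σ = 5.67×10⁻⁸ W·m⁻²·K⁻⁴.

q ≈ 2350 W/m²

For two infinite grey parallel plates, q = σ(T₁⁴ − T₂⁴)/(1/ε₁ + 1/ε₂ − 1).
T₁⁴ − T₂⁴ = 4.035×10¹¹ − 2.337×10¹⁰ = 3.801×10¹¹ K⁴.
1/ε₁ + 1/ε₂ − 1 = 9.091 + 1.099 − 1 = 9.190.
q = 5.67×10⁻⁸ × 3.801×10¹¹ / 9.190.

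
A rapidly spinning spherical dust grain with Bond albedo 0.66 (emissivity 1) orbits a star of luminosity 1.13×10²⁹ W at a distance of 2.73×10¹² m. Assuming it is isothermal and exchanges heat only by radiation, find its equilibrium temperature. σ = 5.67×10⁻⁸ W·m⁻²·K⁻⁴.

First find the stellar flux at distance d: S = L/(4πd²) = 1.13×10²⁹/(4π·(2.73×10¹²)²) = 1207 W/m².
For an isothermal sphere, absorbed (1−a)S·πr² = emitted σ·4πr²·T⁴, so T⁴ = (1−a)S/(4σ).
T⁴ = 0.340·1207/(4·5.67×10⁻⁸) = 1.809×10⁹ K⁴.

T ≈ 206 K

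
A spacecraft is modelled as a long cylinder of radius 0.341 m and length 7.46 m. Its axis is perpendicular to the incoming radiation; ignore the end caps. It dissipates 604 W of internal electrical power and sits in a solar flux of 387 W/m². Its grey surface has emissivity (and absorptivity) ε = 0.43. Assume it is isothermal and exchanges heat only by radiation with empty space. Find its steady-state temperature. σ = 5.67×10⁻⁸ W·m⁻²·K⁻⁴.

At steady state, absorbed solar power + internal power = radiated power.
Absorbed: α·S·A_cross = 0.43·387·5.088 = 846.6 W (cross-section 2rL).
Total input = 846.6 + 604 = 1451 W.
Radiated: εσ·A_surf·T⁴ with A_surf = 2πrL = 15.98 m².
T⁴ = 1451/(0.43·5.67×10⁻⁸·15.98) = 3.723×10⁹ K⁴.

T ≈ 247 K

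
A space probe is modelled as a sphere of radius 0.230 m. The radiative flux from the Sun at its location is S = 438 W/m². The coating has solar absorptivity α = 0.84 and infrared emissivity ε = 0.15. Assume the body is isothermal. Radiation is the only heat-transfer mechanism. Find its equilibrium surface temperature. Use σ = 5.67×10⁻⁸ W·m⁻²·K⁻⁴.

T ≈ 322 K

At equilibrium, absorbed power = emitted power.
Absorbing cross-section = πr² = 0.1662 m²; emitting surface = 4πr² = 0.6648 m² (ratio 4).
αS·A_cross = εσ·A_surf·T⁴  ⇒  T⁴ = αS/(ε·4σ).
T⁴ = 0.840·438/(0.15·4·5.67×10⁻⁸) = 1.081×10¹⁰ K⁴.
T = (1.081×10¹⁰)^(1/4).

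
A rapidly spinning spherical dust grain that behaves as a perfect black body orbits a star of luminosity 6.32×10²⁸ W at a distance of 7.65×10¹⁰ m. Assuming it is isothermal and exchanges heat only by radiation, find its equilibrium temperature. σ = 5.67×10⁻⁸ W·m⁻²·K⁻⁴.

T ≈ 1400 K

First find the stellar flux at distance d: S = L/(4πd²) = 6.32×10²⁸/(4π·(7.65×10¹⁰)²) = 8.594×10⁵ W/m².
For an isothermal sphere, absorbed (1−a)S·πr² = emitted σ·4πr²·T⁴, so T⁴ = (1−a)S/(4σ).
T⁴ = 1.00·8.594×10⁵/(4·5.67×10⁻⁸) = 3.789×10¹² K⁴.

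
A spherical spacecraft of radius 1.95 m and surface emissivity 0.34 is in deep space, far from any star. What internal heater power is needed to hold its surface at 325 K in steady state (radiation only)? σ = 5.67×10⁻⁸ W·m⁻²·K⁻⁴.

P = εσ·4πr²·T⁴.
4πr² = 47.78 m²; T⁴ = 1.116×10¹⁰ K⁴.
P = 0.34·5.67×10⁻⁸·47.78·1.116×10¹⁰.

P ≈ 10300 W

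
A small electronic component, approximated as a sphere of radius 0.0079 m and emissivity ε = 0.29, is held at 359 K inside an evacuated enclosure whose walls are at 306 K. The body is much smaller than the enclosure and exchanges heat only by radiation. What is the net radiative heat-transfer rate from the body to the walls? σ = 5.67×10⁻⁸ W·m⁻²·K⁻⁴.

P_net ≈ 0.101 W

For a small grey body in a large enclosure: P_net = εσA(T_body⁴ − T_wall⁴).
A = 4πr² = 7.843×10⁻⁴ m²; T_body⁴ − T_wall⁴ = 1.661×10¹⁰ − 8.768×10⁹ = 7.843×10⁹ K⁴.
|P_net| = 0.29·5.67×10⁻⁸·7.843×10⁻⁴·7.843×10⁹.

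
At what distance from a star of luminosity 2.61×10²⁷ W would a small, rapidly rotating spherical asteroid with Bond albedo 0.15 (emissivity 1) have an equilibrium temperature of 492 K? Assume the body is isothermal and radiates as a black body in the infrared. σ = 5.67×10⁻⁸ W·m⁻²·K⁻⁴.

d ≈ 1.15×10¹¹ m

For an isothermal black-emitting sphere, (1−a)S·πr² = σ·4πr²·T⁴ ⇒ S = 4σT⁴/(1−a).
S = 4·5.67×10⁻⁸·(492)⁴/0.850 = 15630 W/m².
Flux falls as S = L/(4πd²), so d = √(L/(4πS)) = √(2.61×10²⁷/(4π·15630)).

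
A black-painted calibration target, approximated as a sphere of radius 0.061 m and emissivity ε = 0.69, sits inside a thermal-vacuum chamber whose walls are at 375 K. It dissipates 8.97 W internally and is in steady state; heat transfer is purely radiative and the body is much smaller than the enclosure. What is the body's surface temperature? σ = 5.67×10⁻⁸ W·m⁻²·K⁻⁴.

For a small grey body in a large enclosure, net radiated power = εσA(T⁴ − T_w⁴).
Steady state: P = εσA(T⁴ − T_w⁴) with A = 4πr² = 0.04676 m².
T⁴ = P/(εσA) + T_w⁴ = 8.97/(0.69·5.67×10⁻⁸·0.04676) + (375)⁴
    = 4.903×10⁹ + 1.978×10¹⁰ = 2.468×10¹⁰ K⁴.

T ≈ 396 K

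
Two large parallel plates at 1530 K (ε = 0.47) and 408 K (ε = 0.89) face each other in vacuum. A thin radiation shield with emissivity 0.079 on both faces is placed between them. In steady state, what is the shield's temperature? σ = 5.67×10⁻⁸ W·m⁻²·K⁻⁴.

In steady state the net flux on the hot side equals that on the cold side.
σ(T₁⁴−T_s⁴)/D₁ = σ(T_s⁴−T₂⁴)/D₂, with D₁ = 1/ε₁+1/ε_s−1 = 13.79, D₂ = 1/ε_s+1/ε₂−1 = 12.78.
Solve for T_s⁴: T_s⁴ = (D₂·T₁⁴ + D₁·T₂⁴)/(D₁+D₂) = 2.651×10¹² K⁴.

T_s ≈ 1280 K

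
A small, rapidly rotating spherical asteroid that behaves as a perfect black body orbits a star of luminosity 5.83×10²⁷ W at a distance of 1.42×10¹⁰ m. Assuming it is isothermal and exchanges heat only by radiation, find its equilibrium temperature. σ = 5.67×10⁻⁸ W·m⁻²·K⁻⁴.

First find the stellar flux at distance d: S = L/(4πd²) = 5.83×10²⁷/(4π·(1.42×10¹⁰)²) = 2.301×10⁶ W/m².
For an isothermal sphere, absorbed (1−a)S·πr² = emitted σ·4πr²·T⁴, so T⁴ = (1−a)S/(4σ).
T⁴ = 1.00·2.301×10⁶/(4·5.67×10⁻⁸) = 1.014×10¹³ K⁴.

T ≈ 1780 K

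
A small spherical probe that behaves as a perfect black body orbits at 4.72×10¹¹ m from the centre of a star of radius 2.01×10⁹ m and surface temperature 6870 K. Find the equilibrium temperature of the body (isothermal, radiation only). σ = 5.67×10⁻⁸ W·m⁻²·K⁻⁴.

T ≈ 317 K

The star's surface emits σT_*⁴; at distance d the flux is S = σT_*⁴(R_*/d)².
S = 5.67×10⁻⁸·(6870)⁴·(2.01×10⁹/4.72×10¹¹)² = 2290 W/m².
For an isothermal sphere T⁴ = (1−a)S/(4σ) = 1.010×10¹⁰ K⁴.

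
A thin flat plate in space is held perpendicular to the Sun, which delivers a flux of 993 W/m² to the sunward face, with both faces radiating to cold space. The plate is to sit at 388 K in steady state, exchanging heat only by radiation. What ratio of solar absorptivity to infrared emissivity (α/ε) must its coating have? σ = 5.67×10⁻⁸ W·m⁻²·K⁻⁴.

α/ε ≈ 2.59

Balance: αS·A = εσ·2A·T⁴ ⇒ α/ε = 2σT⁴/S.
α/ε = 2·5.67×10⁻⁸·(388)⁴/993 = 2·5.67×10⁻⁸·2.266×10¹⁰/993.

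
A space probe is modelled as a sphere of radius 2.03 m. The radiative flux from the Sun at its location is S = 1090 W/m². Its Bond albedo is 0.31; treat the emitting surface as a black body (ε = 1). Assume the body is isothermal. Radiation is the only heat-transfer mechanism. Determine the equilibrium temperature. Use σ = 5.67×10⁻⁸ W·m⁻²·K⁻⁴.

T ≈ 240 K

At equilibrium, absorbed power = emitted power.
Absorbing cross-section = πr² = 12.95 m²; emitting surface = 4πr² = 51.78 m² (ratio 4).
(1−a)S·A_cross = εσ·A_surf·T⁴  ⇒  T⁴ = (1−a)S/(4σ).
T⁴ = 0.690·1090/(4·5.67×10⁻⁸) = 3.316×10⁹ K⁴.
T = (3.316×10⁹)^(1/4).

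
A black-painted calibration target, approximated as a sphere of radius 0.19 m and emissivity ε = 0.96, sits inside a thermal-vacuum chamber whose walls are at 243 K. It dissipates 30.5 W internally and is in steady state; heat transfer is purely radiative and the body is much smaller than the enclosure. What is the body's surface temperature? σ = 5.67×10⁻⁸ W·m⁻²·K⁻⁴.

For a small grey body in a large enclosure, net radiated power = εσA(T⁴ − T_w⁴).
Steady state: P = εσA(T⁴ − T_w⁴) with A = 4πr² = 0.4536 m².
T⁴ = P/(εσA) + T_w⁴ = 30.5/(0.96·5.67×10⁻⁸·0.4536) + (243)⁴
    = 1.235×10⁹ + 3.487×10⁹ = 4.722×10⁹ K⁴.

T ≈ 262 K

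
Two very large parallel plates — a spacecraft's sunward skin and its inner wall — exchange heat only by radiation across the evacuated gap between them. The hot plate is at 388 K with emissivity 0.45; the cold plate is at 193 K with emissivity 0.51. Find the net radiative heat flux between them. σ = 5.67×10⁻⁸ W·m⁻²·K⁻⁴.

q ≈ 379 W/m²

For two infinite grey parallel plates, q = σ(T₁⁴ − T₂⁴)/(1/ε₁ + 1/ε₂ − 1).
T₁⁴ − T₂⁴ = 2.266×10¹⁰ − 1.387×10⁹ = 2.128×10¹⁰ K⁴.
1/ε₁ + 1/ε₂ − 1 = 2.222 + 1.961 − 1 = 3.183.
q = 5.67×10⁻⁸ × 2.128×10¹⁰ / 3.183.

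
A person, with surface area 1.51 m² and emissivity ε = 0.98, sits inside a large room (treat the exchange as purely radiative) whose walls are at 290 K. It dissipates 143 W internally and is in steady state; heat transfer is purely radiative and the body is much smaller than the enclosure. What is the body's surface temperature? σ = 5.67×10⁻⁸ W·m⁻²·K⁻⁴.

T ≈ 306 K

For a small grey body in a large enclosure, net radiated power = εσA(T⁴ − T_w⁴).
Steady state: P = εσA(T⁴ − T_w⁴) with A = 1.51 m².
T⁴ = P/(εσA) + T_w⁴ = 143/(0.98·5.67×10⁻⁸·1.510) + (290)⁴
    = 1.704×10⁹ + 7.073×10⁹ = 8.777×10⁹ K⁴.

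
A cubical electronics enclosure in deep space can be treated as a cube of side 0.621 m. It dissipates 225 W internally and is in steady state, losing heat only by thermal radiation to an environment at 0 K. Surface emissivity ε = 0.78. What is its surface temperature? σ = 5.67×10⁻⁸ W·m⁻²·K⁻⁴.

Steady state: internal power = radiated power, P = εσA T⁴.
Radiating area A = 6L² = 2.314 m².
T⁴ = P/(εσA) = 225/(0.78·5.67×10⁻⁸·2.314) = 2.199×10⁹ K⁴.
T = (2.199×10⁹)^(1/4).

T ≈ 217 K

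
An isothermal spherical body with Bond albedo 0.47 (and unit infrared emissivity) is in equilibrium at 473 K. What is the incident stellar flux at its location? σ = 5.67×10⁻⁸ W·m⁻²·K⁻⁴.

(1−a)S·πr² = σ·4πr²·T⁴ ⇒ S = 4σT⁴/(1−a).
S = 4·5.67×10⁻⁸·5.005×10¹⁰/0.530.

S ≈ 21400 W/m²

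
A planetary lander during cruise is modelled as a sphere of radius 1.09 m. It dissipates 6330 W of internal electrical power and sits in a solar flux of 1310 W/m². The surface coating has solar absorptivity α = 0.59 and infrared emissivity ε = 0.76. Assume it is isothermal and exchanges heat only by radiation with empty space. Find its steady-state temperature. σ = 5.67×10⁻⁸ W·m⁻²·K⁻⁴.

At steady state, absorbed solar power + internal power = radiated power.
Absorbed: α·S·A_cross = 0.59·1310·3.733 = 2885 W (cross-section πr²).
Total input = 2885 + 6330 = 9215 W.
Radiated: εσ·A_surf·T⁴ with A_surf = 4πr² = 14.93 m².
T⁴ = 9215/(0.76·5.67×10⁻⁸·14.93) = 1.432×10¹⁰ K⁴.

T ≈ 346 K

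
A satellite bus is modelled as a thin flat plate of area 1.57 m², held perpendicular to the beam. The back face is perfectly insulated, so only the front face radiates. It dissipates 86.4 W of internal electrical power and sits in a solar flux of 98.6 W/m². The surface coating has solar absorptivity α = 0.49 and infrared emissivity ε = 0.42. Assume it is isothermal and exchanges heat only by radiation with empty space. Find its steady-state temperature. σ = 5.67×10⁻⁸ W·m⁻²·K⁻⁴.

T ≈ 257 K

At steady state, absorbed solar power + internal power = radiated power.
Absorbed: α·S·A_cross = 0.49·98.6·1.570 = 75.85 W (cross-section A).
Total input = 75.85 + 86.4 = 162.3 W.
Radiated: εσ·A_surf·T⁴ with A_surf = A = 1.570 m².
T⁴ = 162.3/(0.42·5.67×10⁻⁸·1.570) = 4.340×10⁹ K⁴.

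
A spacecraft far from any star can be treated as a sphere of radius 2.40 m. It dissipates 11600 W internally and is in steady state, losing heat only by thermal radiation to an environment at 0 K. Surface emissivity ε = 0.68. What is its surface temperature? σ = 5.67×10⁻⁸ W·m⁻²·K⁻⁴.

Steady state: internal power = radiated power, P = εσA T⁴.
Radiating area A = 4πr² = 72.38 m².
T⁴ = P/(εσA) = 11600/(0.68·5.67×10⁻⁸·72.38) = 4.157×10⁹ K⁴.
T = (4.157×10⁹)^(1/4).

T ≈ 254 K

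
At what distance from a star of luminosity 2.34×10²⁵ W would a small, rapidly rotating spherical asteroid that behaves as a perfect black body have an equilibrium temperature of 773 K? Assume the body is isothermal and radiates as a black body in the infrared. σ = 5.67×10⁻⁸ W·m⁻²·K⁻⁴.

d ≈ 4.80×10⁹ m

For an isothermal black-emitting sphere, (1−a)S·πr² = σ·4πr²·T⁴ ⇒ S = 4σT⁴/(1−a).
S = 4·5.67×10⁻⁸·(773)⁴/1.00 = 80980 W/m².
Flux falls as S = L/(4πd²), so d = √(L/(4πS)) = √(2.34×10²⁵/(4π·80980)).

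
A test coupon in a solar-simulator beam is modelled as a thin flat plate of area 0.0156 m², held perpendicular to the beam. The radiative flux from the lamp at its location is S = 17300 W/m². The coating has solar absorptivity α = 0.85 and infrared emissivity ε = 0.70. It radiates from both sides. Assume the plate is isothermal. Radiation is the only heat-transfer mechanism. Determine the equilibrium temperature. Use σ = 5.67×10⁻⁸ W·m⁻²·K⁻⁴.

At equilibrium, absorbed power = emitted power.
Absorbing cross-section = A = 0.01560 m²; emitting surface = 2A = 0.03120 m² (ratio 2).
αS·A_cross = εσ·A_surf·T⁴  ⇒  T⁴ = αS/(ε·2σ).
T⁴ = 0.850·17300/(0.70·2·5.67×10⁻⁸) = 1.852×10¹¹ K⁴.
T = (1.852×10¹¹)^(1/4).

T ≈ 656 K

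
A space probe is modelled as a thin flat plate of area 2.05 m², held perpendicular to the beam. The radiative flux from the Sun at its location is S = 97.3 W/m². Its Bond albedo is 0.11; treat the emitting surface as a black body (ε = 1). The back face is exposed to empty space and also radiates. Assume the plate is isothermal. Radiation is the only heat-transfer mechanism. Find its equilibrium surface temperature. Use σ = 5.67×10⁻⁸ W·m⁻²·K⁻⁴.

T ≈ 166 K

At equilibrium, absorbed power = emitted power.
Absorbing cross-section = A = 2.050 m²; emitting surface = 2A = 4.100 m² (ratio 2).
(1−a)S·A_cross = εσ·A_surf·T⁴  ⇒  T⁴ = (1−a)S/(2σ).
T⁴ = 0.890·97.3/(2·5.67×10⁻⁸) = 7.636×10⁸ K⁴.
T = (7.636×10⁸)^(1/4).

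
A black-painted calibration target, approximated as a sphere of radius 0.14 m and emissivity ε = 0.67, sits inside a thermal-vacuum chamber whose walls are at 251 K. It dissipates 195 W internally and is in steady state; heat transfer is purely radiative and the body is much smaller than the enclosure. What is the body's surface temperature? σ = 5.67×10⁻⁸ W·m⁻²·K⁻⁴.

T ≈ 397 K

For a small grey body in a large enclosure, net radiated power = εσA(T⁴ − T_w⁴).
Steady state: P = εσA(T⁴ − T_w⁴) with A = 4πr² = 0.2463 m².
T⁴ = P/(εσA) + T_w⁴ = 195/(0.67·5.67×10⁻⁸·0.2463) + (251)⁴
    = 2.084×10¹⁰ + 3.969×10⁹ = 2.481×10¹⁰ K⁴.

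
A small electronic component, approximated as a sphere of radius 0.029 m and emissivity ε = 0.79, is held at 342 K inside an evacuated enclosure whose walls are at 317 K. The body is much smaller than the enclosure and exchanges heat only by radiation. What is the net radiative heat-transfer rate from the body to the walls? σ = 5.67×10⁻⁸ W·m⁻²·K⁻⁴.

P_net ≈ 1.70 W

For a small grey body in a large enclosure: P_net = εσA(T_body⁴ − T_wall⁴).
A = 4πr² = 0.01057 m²; T_body⁴ − T_wall⁴ = 1.368×10¹⁰ − 1.010×10¹⁰ = 3.583×10⁹ K⁴.
|P_net| = 0.79·5.67×10⁻⁸·0.01057·3.583×10⁹.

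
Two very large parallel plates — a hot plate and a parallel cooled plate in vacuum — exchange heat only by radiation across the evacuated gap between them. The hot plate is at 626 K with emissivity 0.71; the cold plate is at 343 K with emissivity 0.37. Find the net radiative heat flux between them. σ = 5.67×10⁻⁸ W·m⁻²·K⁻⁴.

For two infinite grey parallel plates, q = σ(T₁⁴ − T₂⁴)/(1/ε₁ + 1/ε₂ − 1).
T₁⁴ − T₂⁴ = 1.536×10¹¹ − 1.384×10¹⁰ = 1.397×10¹¹ K⁴.
1/ε₁ + 1/ε₂ − 1 = 1.408 + 2.703 − 1 = 3.111.
q = 5.67×10⁻⁸ × 1.397×10¹¹ / 3.111.

q ≈ 2550 W/m²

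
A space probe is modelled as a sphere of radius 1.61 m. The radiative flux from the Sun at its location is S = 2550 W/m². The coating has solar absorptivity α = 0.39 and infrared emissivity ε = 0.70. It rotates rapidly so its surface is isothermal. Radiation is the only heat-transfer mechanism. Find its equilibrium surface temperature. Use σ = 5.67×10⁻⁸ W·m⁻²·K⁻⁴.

T ≈ 281 K

At equilibrium, absorbed power = emitted power.
Absorbing cross-section = πr² = 8.143 m²; emitting surface = 4πr² = 32.57 m² (ratio 4).
αS·A_cross = εσ·A_surf·T⁴  ⇒  T⁴ = αS/(ε·4σ).
T⁴ = 0.390·2550/(0.70·4·5.67×10⁻⁸) = 6.264×10⁹ K⁴.
T = (6.264×10⁹)^(1/4).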